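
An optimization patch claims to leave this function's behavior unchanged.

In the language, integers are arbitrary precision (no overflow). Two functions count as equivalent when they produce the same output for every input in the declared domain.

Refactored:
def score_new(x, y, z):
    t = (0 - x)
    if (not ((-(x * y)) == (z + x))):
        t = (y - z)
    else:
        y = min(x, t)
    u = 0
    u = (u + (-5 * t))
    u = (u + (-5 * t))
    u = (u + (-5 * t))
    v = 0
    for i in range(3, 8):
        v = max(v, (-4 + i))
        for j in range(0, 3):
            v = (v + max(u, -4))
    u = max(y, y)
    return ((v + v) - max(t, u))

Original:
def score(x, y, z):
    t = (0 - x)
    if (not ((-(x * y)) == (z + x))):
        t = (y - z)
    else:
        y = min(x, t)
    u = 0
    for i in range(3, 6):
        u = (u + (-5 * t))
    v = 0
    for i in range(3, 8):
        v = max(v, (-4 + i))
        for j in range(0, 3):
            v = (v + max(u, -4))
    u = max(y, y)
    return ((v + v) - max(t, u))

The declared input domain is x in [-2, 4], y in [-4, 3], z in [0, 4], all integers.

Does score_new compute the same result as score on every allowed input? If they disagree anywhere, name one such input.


Equivalent — the differences include statement counts differ, plus arithmetic usage differs, plus loop structure differs, plus constant usage differs, yet no declared input distinguishes the two.
Tracing x=-2, y=2, z=0: score: t=2, then (not ((-(x * y)) == (z + x))) is true, then t=2, then u=0, then (i=3), then u=-10, then (i=4), then u=-20, then (i=5), then u=-30, then v=0, then (i=3), then v=0, then (j=0), then v=-4, then (j=1), then v=-8, then (j=2), then v=-12, then (i=4), then v=0, then (j=0), then v=-4, then (j=1), then v=-8, then (j=2), then v=-12, then (i=5), then v=1, then (j=0), then v=-3, then (j=1), then v=-7, then (j=2), then v=-11, then (i=6), then v=2, then (j=0), then v=-2, then (j=1), then v=-6, then (j=2), then v=-10, then (i=7), then v=3, then (j=0), then v=-1, then (j=1), then v=-5, then (j=2), then v=-9, then u=2, then returns -20 | score_new: t=2, then (not ((-(x * y)) == (z + x))) is true, then t=2, then u=0, then u=-10, then u=-20, then u=-30, then v=0, then (i=3), then v=0, then (j=0), then v=-4, then (j=1), then v=-8, then (j=2), then v=-12, then (i=4), then v=0, then (j=0), then v=-4, then (j=1), then v=-8, then (j=2), then v=-12, then (i=5), then v=1, then (j=0), then v=-3, then (j=1), then v=-7, then (j=2), then v=-11, then (i=6), then v=2, then (j=0), then v=-2, then (j=1), then v=-6, then (j=2), then v=-10, then (i=7), then v=3, then (j=0), then v=-1, then (j=1), then v=-5, then (j=2), then v=-9, then u=2, then returns -20 — matching result -20.
Across all 280 domain points the two functions coincide.
verdict: equivalent


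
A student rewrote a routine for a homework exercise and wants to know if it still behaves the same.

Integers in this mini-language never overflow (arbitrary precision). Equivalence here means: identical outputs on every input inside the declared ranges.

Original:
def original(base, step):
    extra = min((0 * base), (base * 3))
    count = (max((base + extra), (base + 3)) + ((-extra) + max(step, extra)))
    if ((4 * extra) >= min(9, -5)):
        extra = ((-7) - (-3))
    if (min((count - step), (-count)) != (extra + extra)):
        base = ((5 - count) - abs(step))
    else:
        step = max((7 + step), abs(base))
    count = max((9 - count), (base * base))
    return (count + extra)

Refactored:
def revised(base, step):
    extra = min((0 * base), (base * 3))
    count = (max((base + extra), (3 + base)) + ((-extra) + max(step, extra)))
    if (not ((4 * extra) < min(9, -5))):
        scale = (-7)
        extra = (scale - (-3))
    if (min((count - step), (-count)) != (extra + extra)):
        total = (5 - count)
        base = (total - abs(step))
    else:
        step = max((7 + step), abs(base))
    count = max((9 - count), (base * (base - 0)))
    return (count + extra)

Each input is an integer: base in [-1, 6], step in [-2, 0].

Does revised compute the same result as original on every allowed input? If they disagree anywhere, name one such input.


Changes here: arithmetic usage differs, comparison usage differs, boolean connective usage differs, local variable names differ, statement counts differ, constant usage differs; the full 24-point sweep finds no disagreement.
verdict: equivalent


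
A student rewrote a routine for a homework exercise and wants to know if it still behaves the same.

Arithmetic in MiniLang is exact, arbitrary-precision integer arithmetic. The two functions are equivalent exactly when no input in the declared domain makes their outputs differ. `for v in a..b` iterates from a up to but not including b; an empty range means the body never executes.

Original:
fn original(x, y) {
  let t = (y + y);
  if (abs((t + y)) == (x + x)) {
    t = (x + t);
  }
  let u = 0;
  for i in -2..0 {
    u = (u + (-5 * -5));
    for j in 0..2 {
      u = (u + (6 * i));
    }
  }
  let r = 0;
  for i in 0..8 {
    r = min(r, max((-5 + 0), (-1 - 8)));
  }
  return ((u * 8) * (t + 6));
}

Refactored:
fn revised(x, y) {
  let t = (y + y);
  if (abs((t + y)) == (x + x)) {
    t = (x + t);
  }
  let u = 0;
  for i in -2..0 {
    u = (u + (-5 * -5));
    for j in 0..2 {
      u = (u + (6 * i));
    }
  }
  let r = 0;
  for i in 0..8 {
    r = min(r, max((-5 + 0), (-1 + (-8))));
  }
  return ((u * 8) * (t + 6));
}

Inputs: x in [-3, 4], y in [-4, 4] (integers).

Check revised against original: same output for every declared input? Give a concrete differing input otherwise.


Comparing the listings, the differences include: arithmetic usage differs.
Spot check at x=2, y=-2 — original: t becomes -4; next (abs((t + y)) == (x + x)) evaluates to false; next u becomes 0; next at i=-2:; next u becomes 25; next at j=0:; next u becomes 13; next at j=1:; next u becomes 1; next at i=-1:; next u becomes 26; next at j=0:; next u becomes 20; next at j=1:; next u becomes 14; next r becomes 0; next at i=0:; next r becomes -5; next at i=1:; next r becomes -5; next at i=2:; next r becomes -5; next at i=3:; next r becomes -5; next at i=4:; next r becomes -5; next at i=5:; next r becomes -5; next at i=6:; next r becomes -5; next at i=7:; next r becomes -5; next final value 224. revised: t becomes -4; next (abs((t + y)) == (x + x)) evaluates to false; next u becomes 0; next at i=-2:; next u becomes 25; next at j=0:; next u becomes 13; next at j=1:; next u becomes 1; next at i=-1:; next u becomes 26; next at j=0:; next u becomes 20; next at j=1:; next u becomes 14; next r becomes 0; next at i=0:; next r becomes -5; next at i=1:; next r becomes -5; next at i=2:; next r becomes -5; next at i=3:; next r becomes -5; next at i=4:; next r becomes -5; next at i=5:; next r becomes -5; next at i=6:; next r becomes -5; next at i=7:; next r becomes -5; next final value 224. Both give 224.
Across all 72 domain points the two functions coincide.
verdict: equivalent


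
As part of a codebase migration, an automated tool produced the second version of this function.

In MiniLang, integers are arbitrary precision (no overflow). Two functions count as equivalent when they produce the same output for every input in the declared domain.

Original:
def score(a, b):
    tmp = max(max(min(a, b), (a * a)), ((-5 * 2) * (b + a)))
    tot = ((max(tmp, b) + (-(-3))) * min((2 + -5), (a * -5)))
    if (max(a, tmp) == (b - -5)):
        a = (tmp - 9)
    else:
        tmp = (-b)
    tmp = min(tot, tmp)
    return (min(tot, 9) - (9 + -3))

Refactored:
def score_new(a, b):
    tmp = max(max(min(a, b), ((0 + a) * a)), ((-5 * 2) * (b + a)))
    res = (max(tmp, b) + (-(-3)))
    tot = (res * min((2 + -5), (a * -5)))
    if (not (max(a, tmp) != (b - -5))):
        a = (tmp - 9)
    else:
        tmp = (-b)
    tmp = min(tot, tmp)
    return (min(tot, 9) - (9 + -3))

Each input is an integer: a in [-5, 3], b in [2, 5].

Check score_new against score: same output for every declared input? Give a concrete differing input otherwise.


The two versions differ — the changes include boolean connective usage differs, plus comparison usage differs, plus statement counts differ, plus constant usage differs, plus local variable names differ, plus arithmetic usage differs.
As a probe, take a=0, b=2: score runs tmp = 0; tot = -15; (max(a, tmp) == (b - -5)) -> false; tmp = -2; tmp = -15; return -21; score_new runs tmp = 0; res = 5; tot = -15; (not (max(a, tmp) != (b - -5))) -> false; tmp = -2; tmp = -15; return -21; both end at -21.
An exhaustive pass over the 36 declared inputs shows identical outputs.
verdict: equivalent


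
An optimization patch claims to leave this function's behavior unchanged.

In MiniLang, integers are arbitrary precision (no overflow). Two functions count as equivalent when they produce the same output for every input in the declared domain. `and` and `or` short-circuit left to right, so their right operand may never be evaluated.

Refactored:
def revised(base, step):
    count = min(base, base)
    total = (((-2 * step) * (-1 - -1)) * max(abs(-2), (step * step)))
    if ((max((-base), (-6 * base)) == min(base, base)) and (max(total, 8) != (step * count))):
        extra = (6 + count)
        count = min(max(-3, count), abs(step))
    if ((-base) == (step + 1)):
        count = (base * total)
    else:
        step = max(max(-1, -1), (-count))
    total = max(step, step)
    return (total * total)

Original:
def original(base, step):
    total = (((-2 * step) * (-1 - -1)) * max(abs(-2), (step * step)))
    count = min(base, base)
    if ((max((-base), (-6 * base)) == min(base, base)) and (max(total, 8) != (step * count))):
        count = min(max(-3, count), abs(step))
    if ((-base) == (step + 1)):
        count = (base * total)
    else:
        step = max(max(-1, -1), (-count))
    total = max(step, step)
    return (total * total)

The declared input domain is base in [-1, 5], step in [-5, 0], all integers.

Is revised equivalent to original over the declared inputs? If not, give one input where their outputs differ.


Although local variable names differ, statement counts differ, arithmetic usage differs, constant usage differs, 42/42 inputs agree.
verdict: equivalent


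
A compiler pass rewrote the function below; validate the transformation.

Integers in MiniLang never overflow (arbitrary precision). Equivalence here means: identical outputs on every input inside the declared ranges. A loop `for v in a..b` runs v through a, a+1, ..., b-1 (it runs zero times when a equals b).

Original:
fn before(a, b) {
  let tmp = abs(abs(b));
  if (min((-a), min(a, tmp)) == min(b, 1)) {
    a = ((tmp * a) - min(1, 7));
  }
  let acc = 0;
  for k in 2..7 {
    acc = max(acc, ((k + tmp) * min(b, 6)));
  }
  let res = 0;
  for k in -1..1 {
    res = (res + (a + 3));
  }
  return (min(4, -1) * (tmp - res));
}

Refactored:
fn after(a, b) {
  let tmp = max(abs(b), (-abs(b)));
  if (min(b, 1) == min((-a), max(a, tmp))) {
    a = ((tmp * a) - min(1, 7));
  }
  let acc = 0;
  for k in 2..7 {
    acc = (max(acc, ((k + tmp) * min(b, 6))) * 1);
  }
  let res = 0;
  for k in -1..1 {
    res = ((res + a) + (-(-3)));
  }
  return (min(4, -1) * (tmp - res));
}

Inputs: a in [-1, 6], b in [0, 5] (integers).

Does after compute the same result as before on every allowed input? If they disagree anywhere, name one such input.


Not equivalent: a=-1, b=1 separates them (3 vs 1).
before: tmp=1, then (min((-a), min(a, tmp)) == min(b, 1)) is false, then acc=0, then (k=2), then acc=3, then (k=3), then acc=4, then (k=4), then acc=5, then (k=5), then acc=6, then (k=6), then acc=7, then res=0, then (k=-1), then res=2, then (k=0), then res=4, then returns 3
after: tmp=1, then (min(b, 1) == min((-a), max(a, tmp))) is true, then a=-2, then acc=0, then (k=2), then acc=3, then (k=3), then acc=4, then (k=4), then acc=5, then (k=5), then acc=6, then (k=6), then acc=7, then res=0, then (k=-1), then res=1, then (k=0), then res=2, then returns 1
verdict: not equivalent; witness: a=-1, b=1


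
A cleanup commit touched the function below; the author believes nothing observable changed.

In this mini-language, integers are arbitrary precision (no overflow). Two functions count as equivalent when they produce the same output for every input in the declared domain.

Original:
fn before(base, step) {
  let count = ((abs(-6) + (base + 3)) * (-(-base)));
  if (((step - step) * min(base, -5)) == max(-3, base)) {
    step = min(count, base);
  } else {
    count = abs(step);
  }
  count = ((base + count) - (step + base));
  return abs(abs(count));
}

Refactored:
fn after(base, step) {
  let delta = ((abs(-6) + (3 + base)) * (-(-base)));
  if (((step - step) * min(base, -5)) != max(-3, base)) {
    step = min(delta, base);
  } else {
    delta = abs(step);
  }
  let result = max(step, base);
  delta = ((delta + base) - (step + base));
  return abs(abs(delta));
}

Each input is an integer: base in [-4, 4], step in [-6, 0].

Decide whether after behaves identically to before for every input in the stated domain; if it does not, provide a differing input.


On input base=-4, step=-6, before returns 12 while after returns 0.
verdict: not equivalent; witness: base=-4, step=-6


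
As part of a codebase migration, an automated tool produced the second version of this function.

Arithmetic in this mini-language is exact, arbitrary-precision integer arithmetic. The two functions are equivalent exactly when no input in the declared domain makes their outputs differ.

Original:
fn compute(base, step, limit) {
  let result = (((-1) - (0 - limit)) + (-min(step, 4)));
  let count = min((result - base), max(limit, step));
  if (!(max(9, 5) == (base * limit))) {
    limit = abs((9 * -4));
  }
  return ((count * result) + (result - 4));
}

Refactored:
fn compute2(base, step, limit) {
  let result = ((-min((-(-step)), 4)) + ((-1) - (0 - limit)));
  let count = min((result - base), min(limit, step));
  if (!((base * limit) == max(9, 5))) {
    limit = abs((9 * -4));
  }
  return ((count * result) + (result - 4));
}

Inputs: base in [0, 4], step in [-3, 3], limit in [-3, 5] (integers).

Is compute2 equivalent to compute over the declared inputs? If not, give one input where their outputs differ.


The rewrite breaks on base=0, step=-3, limit=-1, where the results are -4 and -6.
compute: result := 1 | count := -1 | (!(max(9, 5) == (base * limit))): true | limit := 36 | result -4
compute2: result := 1 | count := -3 | (!((base * limit) == max(9, 5))): true | limit := 36 | result -6
verdict: not equivalent; witness: base=0, step=-3, limit=-1


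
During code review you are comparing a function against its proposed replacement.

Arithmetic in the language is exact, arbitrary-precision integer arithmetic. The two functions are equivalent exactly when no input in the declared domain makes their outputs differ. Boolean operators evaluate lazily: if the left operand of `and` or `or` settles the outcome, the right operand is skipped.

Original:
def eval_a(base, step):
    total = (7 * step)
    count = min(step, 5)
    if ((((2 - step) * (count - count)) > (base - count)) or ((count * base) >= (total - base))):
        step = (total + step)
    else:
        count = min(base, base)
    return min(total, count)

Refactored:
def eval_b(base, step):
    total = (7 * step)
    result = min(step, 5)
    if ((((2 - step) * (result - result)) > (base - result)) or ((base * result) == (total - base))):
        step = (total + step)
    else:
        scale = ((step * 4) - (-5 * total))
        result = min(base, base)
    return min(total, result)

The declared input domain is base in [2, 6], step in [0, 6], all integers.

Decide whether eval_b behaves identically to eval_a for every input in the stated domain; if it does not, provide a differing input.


There is a counterexample at base=4, step=1: 1 on one side, 4 on the other.
eval_a: total = 7; count = 1; ((((2 - step) * (count - count)) > (base - count)) or ((count * base) >= (total - base))) -> true; step = 8; return 1
eval_b: total = 7; result = 1; ((((2 - step) * (result - result)) > (base - result)) or ((base * result) == (total - base))) -> false; scale = 39; result = 4; return 4
verdict: not equivalent; witness: base=4, step=1


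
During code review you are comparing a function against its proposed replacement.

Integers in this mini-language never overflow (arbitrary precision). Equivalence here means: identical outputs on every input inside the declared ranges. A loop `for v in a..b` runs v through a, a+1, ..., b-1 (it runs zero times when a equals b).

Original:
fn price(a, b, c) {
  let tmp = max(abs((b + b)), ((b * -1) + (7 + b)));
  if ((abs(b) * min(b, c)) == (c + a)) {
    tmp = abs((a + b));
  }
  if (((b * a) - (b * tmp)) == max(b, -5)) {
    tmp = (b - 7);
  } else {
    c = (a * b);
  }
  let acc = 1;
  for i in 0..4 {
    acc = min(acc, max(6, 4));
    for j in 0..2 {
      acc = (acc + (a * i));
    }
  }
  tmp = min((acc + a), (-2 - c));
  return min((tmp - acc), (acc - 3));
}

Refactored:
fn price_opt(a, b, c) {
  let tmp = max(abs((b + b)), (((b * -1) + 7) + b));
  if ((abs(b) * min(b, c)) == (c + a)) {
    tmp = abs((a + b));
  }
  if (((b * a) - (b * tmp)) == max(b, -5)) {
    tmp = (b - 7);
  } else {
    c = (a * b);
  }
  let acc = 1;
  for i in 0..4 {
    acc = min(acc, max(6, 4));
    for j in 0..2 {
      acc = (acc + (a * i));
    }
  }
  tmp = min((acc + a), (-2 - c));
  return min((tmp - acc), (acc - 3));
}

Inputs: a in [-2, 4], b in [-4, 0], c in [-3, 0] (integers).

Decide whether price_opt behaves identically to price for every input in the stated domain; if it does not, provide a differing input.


Side by side, the visible changes include: same computation, different form.
One worked example (a=2, b=-1, c=-3) — price: tmp = 7; ((abs(b) * min(b, c)) == (c + a)) -> false; (((b * a) - (b * tmp)) == max(b, -5)) -> false; c = -2; acc = 1; [i=0]; acc = 1; [j=0]; acc = 1; [j=1]; acc = 1; [i=1]; acc = 1; [j=0]; acc = 3; [j=1]; acc = 5; [i=2]; acc = 5; [j=0]; acc = 9; [j=1]; acc = 13; [i=3]; acc = 6; [j=0]; acc = 12; [j=1]; acc = 18; tmp = 0; return -18; price_opt: tmp = 7; ((abs(b) * min(b, c)) == (c + a)) -> false; (((b * a) - (b * tmp)) == max(b, -5)) -> false; c = -2; acc = 1; [i=0]; acc = 1; [j=0]; acc = 1; [j=1]; acc = 1; [i=1]; acc = 1; [j=0]; acc = 3; [j=1]; acc = 5; [i=2]; acc = 5; [j=0]; acc = 9; [j=1]; acc = 13; [i=3]; acc = 6; [j=0]; acc = 12; [j=1]; acc = 18; tmp = 0; return -18; agreement on -18.
Sweeping the whole domain (140 inputs) finds no disagreement.
verdict: equivalent


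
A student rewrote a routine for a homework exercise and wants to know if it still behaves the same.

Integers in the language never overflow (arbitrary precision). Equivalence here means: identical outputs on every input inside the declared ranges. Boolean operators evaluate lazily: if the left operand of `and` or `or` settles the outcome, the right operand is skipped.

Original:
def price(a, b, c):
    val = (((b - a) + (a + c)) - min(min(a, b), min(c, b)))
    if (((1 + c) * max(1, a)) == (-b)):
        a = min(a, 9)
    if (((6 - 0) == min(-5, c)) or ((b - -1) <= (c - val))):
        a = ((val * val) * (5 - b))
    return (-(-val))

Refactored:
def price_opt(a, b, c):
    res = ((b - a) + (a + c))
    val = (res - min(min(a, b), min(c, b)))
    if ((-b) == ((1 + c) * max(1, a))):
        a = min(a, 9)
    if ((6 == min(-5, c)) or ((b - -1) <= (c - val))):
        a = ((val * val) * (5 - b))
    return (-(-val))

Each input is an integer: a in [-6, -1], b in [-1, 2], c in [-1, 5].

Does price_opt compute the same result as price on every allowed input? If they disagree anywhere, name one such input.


Although arithmetic usage differs; and local variable names differ; and statement counts differ; and constant usage differs, 168/168 inputs agree.
verdict: equivalent


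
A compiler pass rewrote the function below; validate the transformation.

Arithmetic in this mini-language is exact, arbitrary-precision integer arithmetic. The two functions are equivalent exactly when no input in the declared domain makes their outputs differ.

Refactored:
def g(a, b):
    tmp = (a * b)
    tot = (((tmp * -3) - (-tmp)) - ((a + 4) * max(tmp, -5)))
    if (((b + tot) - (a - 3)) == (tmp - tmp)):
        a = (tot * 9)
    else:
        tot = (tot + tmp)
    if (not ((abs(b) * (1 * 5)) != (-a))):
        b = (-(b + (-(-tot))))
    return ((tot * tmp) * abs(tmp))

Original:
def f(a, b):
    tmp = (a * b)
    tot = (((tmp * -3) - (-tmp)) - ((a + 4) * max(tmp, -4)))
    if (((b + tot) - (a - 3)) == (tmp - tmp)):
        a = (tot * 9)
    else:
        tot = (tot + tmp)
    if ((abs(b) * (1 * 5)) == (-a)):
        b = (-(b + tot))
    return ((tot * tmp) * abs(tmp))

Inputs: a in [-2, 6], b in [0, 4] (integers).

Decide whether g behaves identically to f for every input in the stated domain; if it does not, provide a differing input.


These are not equivalent — on a=-2, b=3 the outputs split (-504 vs -576).
f: tmp := -6 | tot := 20 | (((b + tot) - (a - 3)) == (tmp - tmp)): false | tot := 14 | ((abs(b) * (1 * 5)) == (-a)): false | result -504
g: tmp := -6 | tot := 22 | (((b + tot) - (a - 3)) == (tmp - tmp)): false | tot := 16 | (not ((abs(b) * (1 * 5)) != (-a))): false | result -576
verdict: not equivalent; witness: a=-2, b=3


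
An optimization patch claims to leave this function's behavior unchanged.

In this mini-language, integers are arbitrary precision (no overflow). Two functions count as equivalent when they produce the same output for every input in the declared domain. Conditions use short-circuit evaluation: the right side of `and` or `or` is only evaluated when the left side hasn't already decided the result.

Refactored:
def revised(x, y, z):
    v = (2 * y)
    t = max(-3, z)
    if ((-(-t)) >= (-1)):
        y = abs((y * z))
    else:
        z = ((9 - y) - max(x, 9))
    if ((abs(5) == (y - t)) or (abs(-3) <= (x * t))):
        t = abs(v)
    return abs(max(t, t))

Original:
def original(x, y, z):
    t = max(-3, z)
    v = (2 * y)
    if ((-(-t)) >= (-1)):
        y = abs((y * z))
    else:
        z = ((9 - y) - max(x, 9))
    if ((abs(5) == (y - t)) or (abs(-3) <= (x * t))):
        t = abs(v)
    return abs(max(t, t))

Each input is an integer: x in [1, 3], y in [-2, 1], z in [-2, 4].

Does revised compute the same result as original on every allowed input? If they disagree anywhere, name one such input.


Side by side, the visible changes include: same computation, different form.
As a probe, take x=1, y=-2, z=-1: original runs t becomes -1; next v becomes -4; next ((-(-t)) >= (-1)) evaluates to true; next y becomes 2; next ((abs(5) == (y - t)) or (abs(-3) <= (x * t))) evaluates to false; next final value 1; revised runs v becomes -4; next t becomes -1; next ((-(-t)) >= (-1)) evaluates to true; next y becomes 2; next ((abs(5) == (y - t)) or (abs(-3) <= (x * t))) evaluates to false; next final value 1; both end at 1.
Sweeping the whole domain (84 inputs) finds no disagreement.
verdict: equivalent


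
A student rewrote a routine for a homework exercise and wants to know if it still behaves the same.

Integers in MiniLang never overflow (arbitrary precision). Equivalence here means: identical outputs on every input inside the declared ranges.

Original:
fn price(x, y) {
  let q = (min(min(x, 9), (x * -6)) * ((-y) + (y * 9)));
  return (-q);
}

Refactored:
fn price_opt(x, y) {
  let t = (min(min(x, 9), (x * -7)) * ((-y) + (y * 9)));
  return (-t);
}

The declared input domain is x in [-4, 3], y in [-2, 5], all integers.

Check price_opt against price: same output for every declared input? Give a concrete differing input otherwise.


Try x=1, y=-2.
price: q becomes 96; next final value -96
price_opt: t becomes 112; next final value -112
-96 against -112: the behavior changed.
verdict: not equivalent; witness: x=1, y=-2


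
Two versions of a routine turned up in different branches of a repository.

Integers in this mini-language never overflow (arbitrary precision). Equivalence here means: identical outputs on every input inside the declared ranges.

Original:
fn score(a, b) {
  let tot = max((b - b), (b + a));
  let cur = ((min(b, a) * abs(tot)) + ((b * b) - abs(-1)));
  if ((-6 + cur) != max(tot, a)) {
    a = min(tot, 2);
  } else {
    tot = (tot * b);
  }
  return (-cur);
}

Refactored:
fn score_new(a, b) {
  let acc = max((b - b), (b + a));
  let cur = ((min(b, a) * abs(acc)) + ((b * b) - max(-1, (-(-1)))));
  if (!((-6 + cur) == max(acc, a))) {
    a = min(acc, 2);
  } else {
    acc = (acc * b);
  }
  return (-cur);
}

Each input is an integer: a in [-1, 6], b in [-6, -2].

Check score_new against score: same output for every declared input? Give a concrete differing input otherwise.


Reading the diff, among the changes: local variable names differ; also constant usage differs; also comparison usage differs; also min/max/abs usage differs; also boolean connective usage differs.
Tracing a=6, b=-5: score: tot = 1; cur = 19; ((-6 + cur) != max(tot, a)) -> true; a = 1; return -19 | score_new: acc = 1; cur = 19; (!((-6 + cur) == max(acc, a))) -> true; a = 1; return -19 — matching result -19.
Every one of the 40 inputs gives matching results.
verdict: equivalent


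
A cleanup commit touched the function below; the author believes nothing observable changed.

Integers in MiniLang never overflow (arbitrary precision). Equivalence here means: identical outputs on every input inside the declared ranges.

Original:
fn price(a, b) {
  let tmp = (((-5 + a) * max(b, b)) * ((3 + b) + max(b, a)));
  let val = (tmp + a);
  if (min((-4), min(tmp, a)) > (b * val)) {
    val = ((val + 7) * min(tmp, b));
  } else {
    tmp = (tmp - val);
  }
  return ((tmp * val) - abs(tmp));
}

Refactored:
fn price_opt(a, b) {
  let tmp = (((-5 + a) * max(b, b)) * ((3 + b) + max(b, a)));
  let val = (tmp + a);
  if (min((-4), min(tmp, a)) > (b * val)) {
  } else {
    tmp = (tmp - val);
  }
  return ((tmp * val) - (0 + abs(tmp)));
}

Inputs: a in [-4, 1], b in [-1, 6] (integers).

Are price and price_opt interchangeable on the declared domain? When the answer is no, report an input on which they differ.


Input a=-4, b=-1: -117 from price versus 36 from price_opt.
verdict: not equivalent; witness: a=-4, b=-1


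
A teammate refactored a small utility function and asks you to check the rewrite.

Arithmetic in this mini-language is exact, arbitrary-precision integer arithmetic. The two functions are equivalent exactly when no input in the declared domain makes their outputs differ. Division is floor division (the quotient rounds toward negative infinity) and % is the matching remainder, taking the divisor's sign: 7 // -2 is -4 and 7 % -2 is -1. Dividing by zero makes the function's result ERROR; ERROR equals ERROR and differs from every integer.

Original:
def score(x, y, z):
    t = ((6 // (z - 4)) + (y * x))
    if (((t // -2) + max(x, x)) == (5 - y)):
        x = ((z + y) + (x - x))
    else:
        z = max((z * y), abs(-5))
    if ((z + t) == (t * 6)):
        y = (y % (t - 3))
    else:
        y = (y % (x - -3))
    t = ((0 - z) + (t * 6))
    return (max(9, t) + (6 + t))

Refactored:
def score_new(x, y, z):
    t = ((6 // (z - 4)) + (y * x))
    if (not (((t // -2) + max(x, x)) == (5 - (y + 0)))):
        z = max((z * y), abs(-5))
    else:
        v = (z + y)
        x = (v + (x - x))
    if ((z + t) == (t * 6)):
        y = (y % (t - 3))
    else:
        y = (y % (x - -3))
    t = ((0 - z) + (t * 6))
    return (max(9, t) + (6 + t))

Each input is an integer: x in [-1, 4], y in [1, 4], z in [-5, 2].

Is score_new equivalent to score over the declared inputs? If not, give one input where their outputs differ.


Comparing the listings, the differences include: local variable names differ; constant usage differs; arithmetic usage differs; boolean connective usage differs; statement counts differ.
As a probe, take x=2, y=4, z=-5: score runs t becomes 7; next (((t // -2) + max(x, x)) == (5 - y)) evaluates to false; next z becomes 5; next ((z + t) == (t * 6)) evaluates to false; next y becomes 4; next t becomes 37; next final value 80; score_new runs t becomes 7; next (not (((t // -2) + max(x, x)) == (5 - (y + 0)))) evaluates to true; next z becomes 5; next ((z + t) == (t * 6)) evaluates to false; next y becomes 4; next t becomes 37; next final value 80; both end at 80.
An exhaustive pass over the 192 declared inputs shows identical outputs.
verdict: equivalent


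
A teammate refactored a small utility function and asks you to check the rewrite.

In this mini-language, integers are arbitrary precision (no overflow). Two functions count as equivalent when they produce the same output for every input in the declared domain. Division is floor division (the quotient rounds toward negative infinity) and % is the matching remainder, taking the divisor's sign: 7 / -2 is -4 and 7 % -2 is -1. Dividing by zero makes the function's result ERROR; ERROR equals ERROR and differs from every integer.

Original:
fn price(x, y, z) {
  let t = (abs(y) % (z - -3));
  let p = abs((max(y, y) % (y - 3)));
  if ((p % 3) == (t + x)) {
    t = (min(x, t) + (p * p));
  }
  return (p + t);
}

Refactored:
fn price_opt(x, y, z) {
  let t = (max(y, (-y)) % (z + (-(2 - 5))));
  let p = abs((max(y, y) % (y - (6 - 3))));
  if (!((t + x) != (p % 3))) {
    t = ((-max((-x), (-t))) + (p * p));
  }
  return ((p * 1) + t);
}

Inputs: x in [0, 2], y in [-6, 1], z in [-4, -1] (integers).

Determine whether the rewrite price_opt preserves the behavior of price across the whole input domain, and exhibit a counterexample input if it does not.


Behavior is preserved: although comparison usage differs, plus arithmetic usage differs, plus min/max/abs usage differs, plus boolean connective usage differs, plus constant usage differs, the outputs never diverge.
Spot check at x=1, y=-2, z=-1 — price: t becomes 0; next p becomes 2; next ((p % 3) == (t + x)) evaluates to false; next final value 2. price_opt: t becomes 0; next p becomes 2; next (!((t + x) != (p % 3))) evaluates to false; next final value 2. Both give 2.
Sweeping the whole domain (96 inputs) finds no disagreement.
verdict: equivalent


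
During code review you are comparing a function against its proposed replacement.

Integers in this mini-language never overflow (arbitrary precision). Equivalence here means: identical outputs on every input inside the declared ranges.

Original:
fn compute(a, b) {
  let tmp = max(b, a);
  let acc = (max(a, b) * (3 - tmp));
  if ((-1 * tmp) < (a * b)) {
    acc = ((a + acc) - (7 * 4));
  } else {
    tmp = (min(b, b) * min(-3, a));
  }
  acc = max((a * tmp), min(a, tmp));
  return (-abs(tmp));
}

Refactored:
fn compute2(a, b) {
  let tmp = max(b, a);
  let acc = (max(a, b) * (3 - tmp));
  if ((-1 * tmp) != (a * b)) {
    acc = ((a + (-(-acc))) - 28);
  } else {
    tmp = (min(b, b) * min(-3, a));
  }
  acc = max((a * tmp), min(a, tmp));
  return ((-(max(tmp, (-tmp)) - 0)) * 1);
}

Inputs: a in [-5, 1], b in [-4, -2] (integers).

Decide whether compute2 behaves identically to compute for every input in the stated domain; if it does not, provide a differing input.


Consider the input a=1, b=-4.
compute: tmp=1, then acc=2, then ((-1 * tmp) < (a * b)) is false, then tmp=12, then acc=12, then returns -12
compute2: tmp=1, then acc=2, then ((-1 * tmp) != (a * b)) is true, then acc=-25, then acc=1, then returns -1
-12 != -1, so the rewrite changes behavior.
verdict: not equivalent; witness: a=1, b=-4


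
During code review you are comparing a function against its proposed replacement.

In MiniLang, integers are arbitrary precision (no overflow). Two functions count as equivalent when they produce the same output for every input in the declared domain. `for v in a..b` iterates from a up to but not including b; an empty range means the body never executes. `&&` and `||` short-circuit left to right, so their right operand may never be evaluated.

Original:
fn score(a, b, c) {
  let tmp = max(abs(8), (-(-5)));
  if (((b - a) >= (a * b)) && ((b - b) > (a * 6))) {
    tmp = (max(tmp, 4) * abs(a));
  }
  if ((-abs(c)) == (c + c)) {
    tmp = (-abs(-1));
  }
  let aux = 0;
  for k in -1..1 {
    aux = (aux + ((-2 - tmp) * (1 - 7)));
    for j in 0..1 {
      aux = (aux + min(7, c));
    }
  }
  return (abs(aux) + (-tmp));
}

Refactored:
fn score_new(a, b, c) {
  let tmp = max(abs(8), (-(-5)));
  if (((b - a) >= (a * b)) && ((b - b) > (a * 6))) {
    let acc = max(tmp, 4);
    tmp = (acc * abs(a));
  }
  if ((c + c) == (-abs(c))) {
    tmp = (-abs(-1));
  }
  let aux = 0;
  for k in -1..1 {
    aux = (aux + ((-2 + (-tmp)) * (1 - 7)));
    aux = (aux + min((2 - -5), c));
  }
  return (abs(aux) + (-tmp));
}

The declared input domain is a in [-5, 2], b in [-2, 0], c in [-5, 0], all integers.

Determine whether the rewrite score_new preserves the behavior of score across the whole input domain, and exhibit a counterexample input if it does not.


This is a faithful refactor — local variable names differ, and constant usage differs, and loop structure differs, and arithmetic usage differs, but the computed results match everywhere.
Spot check at a=-4, b=-2, c=-4 — score: tmp=8, then (((b - a) >= (a * b)) && ((b - b) > (a * 6))) is false, then ((-abs(c)) == (c + c)) is false, then aux=0, then (k=-1), then aux=60, then (j=0), then aux=56, then (k=0), then aux=116, then (j=0), then aux=112, then returns 104. score_new: tmp=8, then (((b - a) >= (a * b)) && ((b - b) > (a * 6))) is false, then ((c + c) == (-abs(c))) is false, then aux=0, then (k=-1), then aux=60, then aux=56, then (k=0), then aux=116, then aux=112, then returns 104. Both give 104.
Sweeping the whole domain (144 inputs) finds no disagreement.
verdict: equivalent


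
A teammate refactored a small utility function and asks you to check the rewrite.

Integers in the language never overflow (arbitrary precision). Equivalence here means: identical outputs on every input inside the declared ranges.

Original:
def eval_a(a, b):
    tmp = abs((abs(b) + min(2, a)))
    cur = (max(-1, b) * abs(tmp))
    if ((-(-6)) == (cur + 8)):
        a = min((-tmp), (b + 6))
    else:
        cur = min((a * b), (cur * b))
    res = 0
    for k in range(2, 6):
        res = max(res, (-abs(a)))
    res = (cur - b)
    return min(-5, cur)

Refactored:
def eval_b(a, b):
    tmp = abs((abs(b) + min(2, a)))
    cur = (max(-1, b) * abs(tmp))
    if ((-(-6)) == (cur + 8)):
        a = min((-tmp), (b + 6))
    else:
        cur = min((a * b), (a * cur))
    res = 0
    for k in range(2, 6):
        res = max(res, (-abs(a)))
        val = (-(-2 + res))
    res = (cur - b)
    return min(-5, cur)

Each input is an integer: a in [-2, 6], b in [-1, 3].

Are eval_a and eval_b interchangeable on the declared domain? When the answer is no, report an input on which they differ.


These are not equivalent — on a=-1, b=3 the outputs split (-5 vs -6).
eval_a: tmp=2, then cur=6, then ((-(-6)) == (cur + 8)) is false, then cur=-3, then res=0, then (k=2), then res=0, then (k=3), then res=0, then (k=4), then res=0, then (k=5), then res=0, then res=-6, then returns -5
eval_b: tmp=2, then cur=6, then ((-(-6)) == (cur + 8)) is false, then cur=-6, then res=0, then (k=2), then res=0, then val=2, then (k=3), then res=0, then val=2, then (k=4), then res=0, then val=2, then (k=5), then res=0, then val=2, then res=-9, then returns -6
verdict: not equivalent; witness: a=-1, b=3


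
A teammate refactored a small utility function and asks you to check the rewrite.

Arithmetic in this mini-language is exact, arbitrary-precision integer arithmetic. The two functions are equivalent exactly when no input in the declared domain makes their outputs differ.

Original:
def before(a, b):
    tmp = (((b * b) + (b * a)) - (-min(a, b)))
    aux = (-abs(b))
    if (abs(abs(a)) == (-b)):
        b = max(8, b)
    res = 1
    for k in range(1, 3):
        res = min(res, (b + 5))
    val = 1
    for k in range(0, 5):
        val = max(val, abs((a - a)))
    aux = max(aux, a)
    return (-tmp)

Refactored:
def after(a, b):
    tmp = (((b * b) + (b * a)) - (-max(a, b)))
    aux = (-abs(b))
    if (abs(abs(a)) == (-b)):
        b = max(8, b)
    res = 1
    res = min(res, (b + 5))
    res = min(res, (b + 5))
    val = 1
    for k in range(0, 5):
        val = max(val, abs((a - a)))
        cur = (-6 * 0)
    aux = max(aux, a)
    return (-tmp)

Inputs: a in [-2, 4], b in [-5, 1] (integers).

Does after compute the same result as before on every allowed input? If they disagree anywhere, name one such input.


a=-2, b=-5 yields -30 from before but -33 from after.
verdict: not equivalent; witness: a=-2, b=-5


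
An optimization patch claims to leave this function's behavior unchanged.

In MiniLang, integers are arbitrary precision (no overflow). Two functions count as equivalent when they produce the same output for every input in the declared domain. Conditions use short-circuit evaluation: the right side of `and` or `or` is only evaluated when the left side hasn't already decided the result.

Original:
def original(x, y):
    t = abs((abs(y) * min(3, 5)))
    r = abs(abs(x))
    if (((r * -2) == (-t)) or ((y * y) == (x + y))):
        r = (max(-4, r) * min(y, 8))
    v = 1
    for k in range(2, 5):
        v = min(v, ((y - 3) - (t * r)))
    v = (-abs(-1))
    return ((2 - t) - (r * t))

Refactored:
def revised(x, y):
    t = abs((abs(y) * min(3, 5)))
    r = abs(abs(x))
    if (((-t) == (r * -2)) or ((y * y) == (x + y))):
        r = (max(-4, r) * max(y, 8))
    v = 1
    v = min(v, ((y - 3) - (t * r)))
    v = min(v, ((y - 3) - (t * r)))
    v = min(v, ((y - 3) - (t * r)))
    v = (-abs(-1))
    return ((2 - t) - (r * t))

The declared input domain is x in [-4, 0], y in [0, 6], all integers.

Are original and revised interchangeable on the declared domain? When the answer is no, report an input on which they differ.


Try x=-3, y=2.
original: t becomes 6; next r becomes 3; next (((r * -2) == (-t)) or ((y * y) == (x + y))) evaluates to true; next r becomes 6; next v becomes 1; next at k=2:; next v becomes -37; next at k=3:; next v becomes -37; next at k=4:; next v becomes -37; next v becomes -1; next final value -40
revised: t becomes 6; next r becomes 3; next (((-t) == (r * -2)) or ((y * y) == (x + y))) evaluates to true; next r becomes 24; next v becomes 1; next v becomes -145; next v becomes -145; next v becomes -145; next v becomes -1; next final value -148
-40 vs -148 — the two versions disagree here.
verdict: not equivalent; witness: x=-3, y=2


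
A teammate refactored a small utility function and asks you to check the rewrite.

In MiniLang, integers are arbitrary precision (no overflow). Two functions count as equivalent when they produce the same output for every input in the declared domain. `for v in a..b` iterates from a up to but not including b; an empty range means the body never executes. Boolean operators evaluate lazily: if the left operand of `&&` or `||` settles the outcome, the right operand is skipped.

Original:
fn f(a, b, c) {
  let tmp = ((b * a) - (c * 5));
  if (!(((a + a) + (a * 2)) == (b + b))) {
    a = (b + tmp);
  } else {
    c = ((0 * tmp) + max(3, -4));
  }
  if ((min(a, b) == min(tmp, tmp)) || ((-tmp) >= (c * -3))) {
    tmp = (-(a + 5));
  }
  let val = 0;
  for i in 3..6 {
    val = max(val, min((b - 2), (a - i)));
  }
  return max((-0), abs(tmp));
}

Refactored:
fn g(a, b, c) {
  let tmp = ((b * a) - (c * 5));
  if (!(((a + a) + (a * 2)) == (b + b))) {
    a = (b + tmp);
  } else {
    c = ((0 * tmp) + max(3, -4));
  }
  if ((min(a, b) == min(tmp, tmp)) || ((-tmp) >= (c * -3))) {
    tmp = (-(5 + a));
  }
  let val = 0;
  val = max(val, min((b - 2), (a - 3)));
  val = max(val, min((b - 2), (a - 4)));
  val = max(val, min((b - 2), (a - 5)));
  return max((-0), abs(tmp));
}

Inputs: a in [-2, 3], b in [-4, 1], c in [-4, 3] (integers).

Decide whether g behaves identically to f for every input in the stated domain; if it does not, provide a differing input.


The two versions differ — the changes include constant usage differs; also statement counts differ; also loop structure differs; also local variable names differ; also min/max/abs usage differs; also arithmetic usage differs.
As a probe, take a=1, b=0, c=0: f runs tmp = 0; (!(((a + a) + (a * 2)) == (b + b))) -> true; a = 0; ((min(a, b) == min(tmp, tmp)) || ((-tmp) >= (c * -3))) -> true; tmp = -5; val = 0; [i=3]; val = 0; [i=4]; val = 0; [i=5]; val = 0; return 5; g runs tmp = 0; (!(((a + a) + (a * 2)) == (b + b))) -> true; a = 0; ((min(a, b) == min(tmp, tmp)) || ((-tmp) >= (c * -3))) -> true; tmp = -5; val = 0; val = 0; val = 0; val = 0; return 5; both end at 5.
Sweeping the whole domain (288 inputs) finds no disagreement.
verdict: equivalent
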